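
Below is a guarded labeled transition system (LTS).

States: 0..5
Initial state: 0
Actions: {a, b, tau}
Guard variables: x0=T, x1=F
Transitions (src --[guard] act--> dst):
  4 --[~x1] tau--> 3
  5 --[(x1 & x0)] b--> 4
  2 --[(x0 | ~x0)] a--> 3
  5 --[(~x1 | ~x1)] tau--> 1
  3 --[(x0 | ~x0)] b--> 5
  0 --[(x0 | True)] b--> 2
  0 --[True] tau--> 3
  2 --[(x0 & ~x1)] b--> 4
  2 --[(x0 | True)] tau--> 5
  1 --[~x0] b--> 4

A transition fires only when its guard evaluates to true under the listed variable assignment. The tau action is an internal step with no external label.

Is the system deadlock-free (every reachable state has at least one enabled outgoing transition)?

Answer: DEADLOCK at state 1

Working:
Reachable = {0,1,2,3,4,5}
  0: b→2  tau→3  [2 exit(s)]
  1: ∅  [no exit]
  2: a→3  b→4  tau→5  [3 exit(s)]
  3: b→5  [1 exit(s)]
  4: tau→3  [1 exit(s)]
  5: tau→1  [1 exit(s)]
Path to 1: b·tau·tau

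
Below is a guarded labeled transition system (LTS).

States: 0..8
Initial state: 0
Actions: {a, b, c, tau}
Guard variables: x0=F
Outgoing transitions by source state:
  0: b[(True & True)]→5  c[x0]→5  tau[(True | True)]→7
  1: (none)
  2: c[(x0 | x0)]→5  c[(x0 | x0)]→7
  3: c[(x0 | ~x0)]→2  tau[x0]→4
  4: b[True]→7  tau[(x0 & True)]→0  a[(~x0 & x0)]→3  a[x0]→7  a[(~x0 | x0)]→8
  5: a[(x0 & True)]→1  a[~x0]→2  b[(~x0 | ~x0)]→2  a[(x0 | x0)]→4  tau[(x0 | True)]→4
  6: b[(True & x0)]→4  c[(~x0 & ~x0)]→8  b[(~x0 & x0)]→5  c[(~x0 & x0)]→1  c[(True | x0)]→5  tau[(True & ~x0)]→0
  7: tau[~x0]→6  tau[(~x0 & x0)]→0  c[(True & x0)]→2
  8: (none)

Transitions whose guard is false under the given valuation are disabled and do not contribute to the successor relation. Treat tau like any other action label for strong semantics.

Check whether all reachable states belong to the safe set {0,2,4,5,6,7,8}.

Safe = {0,2,4,5,6,7,8}
Reachable = {0,2,4,5,6,7,8}
  0: ok
  2: ok
  4: ok
  5: ok
  6: ok
  7: ok
  8: ok

Answer: INVARIANT HOLDS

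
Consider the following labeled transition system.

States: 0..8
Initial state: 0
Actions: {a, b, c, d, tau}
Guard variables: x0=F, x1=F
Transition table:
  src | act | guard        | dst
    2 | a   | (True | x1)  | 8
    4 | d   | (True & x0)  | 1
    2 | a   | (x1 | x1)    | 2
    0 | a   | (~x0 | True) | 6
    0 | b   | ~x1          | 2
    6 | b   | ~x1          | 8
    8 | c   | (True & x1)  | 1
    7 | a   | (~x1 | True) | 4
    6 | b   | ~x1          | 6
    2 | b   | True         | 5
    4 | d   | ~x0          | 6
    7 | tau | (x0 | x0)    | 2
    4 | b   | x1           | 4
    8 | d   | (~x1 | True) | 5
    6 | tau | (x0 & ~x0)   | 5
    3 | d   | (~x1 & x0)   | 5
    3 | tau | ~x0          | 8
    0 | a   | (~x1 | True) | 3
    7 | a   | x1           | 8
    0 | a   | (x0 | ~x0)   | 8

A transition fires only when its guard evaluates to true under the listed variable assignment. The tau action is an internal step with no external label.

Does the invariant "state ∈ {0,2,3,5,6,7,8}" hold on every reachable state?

Answer: INVARIANT HOLDS

Trace:
Inv-set: {0,2,3,5,6,7,8}
Reach set: {0,2,3,5,6,8}
  0: ✓
  2: ✓
  3: ✓
  5: ✓
  6: ✓
  8: ✓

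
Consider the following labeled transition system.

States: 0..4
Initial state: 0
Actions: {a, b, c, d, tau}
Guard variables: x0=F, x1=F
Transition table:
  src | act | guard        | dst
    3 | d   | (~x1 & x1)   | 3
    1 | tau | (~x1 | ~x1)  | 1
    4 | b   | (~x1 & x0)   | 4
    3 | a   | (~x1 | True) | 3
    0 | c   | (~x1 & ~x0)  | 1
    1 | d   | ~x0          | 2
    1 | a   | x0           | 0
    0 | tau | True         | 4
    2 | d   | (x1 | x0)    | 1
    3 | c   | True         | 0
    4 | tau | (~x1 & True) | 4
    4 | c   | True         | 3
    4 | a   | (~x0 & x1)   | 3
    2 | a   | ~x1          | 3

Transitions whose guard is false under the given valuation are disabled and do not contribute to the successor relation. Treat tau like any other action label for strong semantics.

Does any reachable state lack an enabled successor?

Answer: DEADLOCK-FREE

Working:
Reach set: {0,1,2,3,4}
  0: c→1  tau→4  [2 exit(s)]
  1: d→2  tau→1  [2 exit(s)]
  2: a→3  [1 exit(s)]
  3: a→3  c→0  [2 exit(s)]
  4: c→3  tau→4  [2 exit(s)]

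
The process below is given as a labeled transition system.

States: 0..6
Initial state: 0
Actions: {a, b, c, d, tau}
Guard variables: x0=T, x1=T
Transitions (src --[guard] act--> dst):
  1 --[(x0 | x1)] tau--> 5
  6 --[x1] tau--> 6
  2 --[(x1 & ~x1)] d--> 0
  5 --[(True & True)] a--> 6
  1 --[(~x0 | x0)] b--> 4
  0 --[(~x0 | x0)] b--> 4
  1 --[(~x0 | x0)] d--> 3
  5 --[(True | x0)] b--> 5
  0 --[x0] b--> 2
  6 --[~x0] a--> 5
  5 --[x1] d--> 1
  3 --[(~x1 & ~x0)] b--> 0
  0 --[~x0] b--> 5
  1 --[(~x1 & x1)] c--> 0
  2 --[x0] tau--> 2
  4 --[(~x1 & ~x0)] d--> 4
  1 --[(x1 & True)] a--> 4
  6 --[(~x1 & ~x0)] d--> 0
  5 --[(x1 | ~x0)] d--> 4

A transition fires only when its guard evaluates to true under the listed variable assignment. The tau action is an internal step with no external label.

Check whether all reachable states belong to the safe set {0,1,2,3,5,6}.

Answer: INVARIANT VIOLATED at state 4

Working:
Inv-set: {0,1,2,3,5,6}
Reachable = {0,2,4}
  0: ok
  2: ok
  4: VIOLATES
reach 4 via b — violates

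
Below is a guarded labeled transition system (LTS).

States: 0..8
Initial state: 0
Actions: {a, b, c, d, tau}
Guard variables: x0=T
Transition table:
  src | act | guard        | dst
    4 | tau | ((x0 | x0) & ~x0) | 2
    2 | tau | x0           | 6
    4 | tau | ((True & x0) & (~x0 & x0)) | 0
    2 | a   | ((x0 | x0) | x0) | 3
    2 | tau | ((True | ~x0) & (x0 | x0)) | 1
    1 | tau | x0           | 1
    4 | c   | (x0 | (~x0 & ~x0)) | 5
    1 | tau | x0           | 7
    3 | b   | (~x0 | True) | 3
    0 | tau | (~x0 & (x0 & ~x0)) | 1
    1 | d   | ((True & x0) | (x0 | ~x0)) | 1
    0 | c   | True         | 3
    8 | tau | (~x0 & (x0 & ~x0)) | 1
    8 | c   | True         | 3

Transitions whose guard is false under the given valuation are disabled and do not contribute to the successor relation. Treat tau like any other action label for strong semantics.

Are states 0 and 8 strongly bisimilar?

Answer: BISIMILAR

Analysis:
Refine partition for ~:
  round 0: {{0,1,2,3,4,5,6,7,8}}
  round 1: {{0,4,8},{1},{2},{3},{5,6,7}}
  round 2: {{0,8},{1},{2},{3},{4},{5,6,7}}
Fixed point at round 3; 6 class(es).
class of 0: {0,8}; class of 8: {0,8}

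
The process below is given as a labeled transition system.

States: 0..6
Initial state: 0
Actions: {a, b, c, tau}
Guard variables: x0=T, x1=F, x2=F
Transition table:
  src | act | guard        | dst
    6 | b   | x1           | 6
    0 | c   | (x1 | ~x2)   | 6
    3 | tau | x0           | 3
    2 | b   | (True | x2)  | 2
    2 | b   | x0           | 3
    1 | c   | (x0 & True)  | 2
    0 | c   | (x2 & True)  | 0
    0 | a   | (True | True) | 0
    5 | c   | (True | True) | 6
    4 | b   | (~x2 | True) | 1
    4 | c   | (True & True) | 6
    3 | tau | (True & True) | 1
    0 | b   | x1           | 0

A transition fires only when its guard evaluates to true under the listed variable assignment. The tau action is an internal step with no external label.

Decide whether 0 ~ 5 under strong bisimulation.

Answer: NOT BISIMILAR

Analysis:
Refine partition for ~:
  π0 = {{0,1,2,3,4,5,6}}
  π1 = {{0},{1,5},{2},{3},{4},{6}}
  π2 = {{0},{1},{2},{3},{4},{5},{6}}
stable after 3 split(s): 7 block(s)
class of 0: {0}; class of 5: {5}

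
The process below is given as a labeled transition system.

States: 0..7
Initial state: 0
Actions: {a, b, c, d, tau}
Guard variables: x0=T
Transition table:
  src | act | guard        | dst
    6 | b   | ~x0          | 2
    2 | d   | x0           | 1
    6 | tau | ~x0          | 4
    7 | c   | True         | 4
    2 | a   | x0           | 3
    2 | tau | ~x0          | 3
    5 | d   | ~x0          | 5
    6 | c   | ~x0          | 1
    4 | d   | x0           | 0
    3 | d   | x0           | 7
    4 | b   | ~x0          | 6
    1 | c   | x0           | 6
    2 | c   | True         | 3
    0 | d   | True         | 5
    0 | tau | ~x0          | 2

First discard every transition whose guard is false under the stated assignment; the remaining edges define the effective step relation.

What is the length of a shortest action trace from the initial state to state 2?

Breadth-first toward 2:
  L0 = {0}
  L1 = {5}
2 never appears.

Answer: UNREACHABLE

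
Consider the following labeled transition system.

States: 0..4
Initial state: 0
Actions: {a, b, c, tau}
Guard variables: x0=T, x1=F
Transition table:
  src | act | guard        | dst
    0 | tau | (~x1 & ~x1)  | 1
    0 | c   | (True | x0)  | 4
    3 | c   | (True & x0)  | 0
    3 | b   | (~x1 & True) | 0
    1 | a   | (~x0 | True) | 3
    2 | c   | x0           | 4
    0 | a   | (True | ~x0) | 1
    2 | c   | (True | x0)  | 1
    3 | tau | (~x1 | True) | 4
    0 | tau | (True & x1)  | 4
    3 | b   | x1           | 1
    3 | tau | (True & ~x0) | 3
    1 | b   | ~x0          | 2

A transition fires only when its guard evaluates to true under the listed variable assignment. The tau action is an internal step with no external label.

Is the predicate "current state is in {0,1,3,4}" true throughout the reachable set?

Inv-set: {0,1,3,4}
Reach set: {0,1,3,4}
  0: ✓
  1: ✓
  3: ✓
  4: ✓

Answer: INVARIANT HOLDS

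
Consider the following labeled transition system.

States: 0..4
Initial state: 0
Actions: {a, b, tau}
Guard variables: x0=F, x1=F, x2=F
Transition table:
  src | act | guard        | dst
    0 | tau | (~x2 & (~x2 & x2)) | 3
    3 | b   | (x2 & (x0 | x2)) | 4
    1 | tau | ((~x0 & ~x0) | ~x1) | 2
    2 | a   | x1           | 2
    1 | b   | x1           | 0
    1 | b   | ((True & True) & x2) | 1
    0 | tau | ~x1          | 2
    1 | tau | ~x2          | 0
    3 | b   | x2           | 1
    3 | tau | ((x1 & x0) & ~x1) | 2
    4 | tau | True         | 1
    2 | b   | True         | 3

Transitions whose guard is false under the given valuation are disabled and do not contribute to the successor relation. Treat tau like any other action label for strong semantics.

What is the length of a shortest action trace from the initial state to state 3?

Layered search for 3:
  L0 = {0}
  L1 = {2}
  L2 = {3}
first hit 3 at d=2 via tau·b

Answer: 2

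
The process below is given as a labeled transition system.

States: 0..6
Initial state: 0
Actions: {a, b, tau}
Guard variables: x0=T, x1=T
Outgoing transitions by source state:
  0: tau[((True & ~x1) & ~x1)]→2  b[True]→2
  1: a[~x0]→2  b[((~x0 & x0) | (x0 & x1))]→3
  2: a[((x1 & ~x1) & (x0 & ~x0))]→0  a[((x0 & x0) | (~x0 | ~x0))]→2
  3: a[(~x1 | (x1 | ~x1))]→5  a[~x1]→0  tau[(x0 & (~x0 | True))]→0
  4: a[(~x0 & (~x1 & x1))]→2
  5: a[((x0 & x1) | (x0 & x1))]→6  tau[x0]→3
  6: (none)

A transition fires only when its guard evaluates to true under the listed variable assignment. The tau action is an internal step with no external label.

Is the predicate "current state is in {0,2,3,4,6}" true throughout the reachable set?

Answer: INVARIANT HOLDS

Trace:
Allowed set {0,2,3,4,6}
Reachable = {0,2}
  0: ✓
  2: ✓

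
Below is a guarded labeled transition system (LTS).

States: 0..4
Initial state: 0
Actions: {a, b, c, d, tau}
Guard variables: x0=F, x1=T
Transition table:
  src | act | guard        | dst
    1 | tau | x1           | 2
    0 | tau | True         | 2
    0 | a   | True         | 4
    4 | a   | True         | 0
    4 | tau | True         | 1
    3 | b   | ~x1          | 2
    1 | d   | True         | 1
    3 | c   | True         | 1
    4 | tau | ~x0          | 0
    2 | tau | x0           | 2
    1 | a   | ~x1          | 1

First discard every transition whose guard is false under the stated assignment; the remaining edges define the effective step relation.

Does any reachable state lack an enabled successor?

Answer: DEADLOCK at state 2

Working:
Reachable = {0,1,2,4}
  0: a→4  tau→2  [2 out]
  1: d→1  tau→2  [2 out]
  2: ∅  [STUCK]
  4: a→0  tau→0  tau→1  [3 out]
trace reaching 2: tau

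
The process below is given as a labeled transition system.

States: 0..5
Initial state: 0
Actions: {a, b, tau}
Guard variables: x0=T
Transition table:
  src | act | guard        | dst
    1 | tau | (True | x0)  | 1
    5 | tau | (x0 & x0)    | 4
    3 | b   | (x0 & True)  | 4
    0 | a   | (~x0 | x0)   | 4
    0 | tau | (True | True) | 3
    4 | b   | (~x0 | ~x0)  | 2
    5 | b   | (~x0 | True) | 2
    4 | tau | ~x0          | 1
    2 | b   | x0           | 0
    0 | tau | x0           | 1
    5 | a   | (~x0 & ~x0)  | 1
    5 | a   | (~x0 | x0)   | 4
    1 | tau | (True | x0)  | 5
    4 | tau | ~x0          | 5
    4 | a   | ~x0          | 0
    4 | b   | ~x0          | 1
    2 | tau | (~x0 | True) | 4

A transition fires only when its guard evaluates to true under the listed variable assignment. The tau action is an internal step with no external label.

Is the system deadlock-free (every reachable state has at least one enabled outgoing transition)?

Reach set: {0,1,2,3,4,5}
  0: a→4  tau→1  tau→3  [3 exit(s)]
  1: tau→1  tau→5  [2 exit(s)]
  2: b→0  tau→4  [2 exit(s)]
  3: b→4  [1 exit(s)]
  4: ∅  [deadlock]
  5: a→4  b→2  tau→4  [3 exit(s)]
witness 4: a

Answer: DEADLOCK at state 4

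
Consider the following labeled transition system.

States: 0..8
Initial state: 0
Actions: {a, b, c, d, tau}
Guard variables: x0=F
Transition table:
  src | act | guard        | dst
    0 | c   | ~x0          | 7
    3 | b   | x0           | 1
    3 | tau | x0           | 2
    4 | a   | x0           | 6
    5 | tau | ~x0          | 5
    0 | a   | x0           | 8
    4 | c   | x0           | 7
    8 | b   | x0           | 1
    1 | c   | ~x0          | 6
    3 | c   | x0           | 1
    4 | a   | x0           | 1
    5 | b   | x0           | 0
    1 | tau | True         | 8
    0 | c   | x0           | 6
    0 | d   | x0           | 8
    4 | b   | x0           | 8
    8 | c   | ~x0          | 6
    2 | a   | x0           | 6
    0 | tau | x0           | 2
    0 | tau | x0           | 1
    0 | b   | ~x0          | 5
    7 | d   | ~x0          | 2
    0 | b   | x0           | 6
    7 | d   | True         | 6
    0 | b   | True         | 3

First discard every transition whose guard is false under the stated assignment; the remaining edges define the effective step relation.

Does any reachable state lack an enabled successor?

Reach set: {0,2,3,5,6,7}
  0: b→3  b→5  c→7  [3 exit(s)]
  2: ∅  [STUCK]
  3: ∅  [STUCK]
  5: tau→5  [1 exit(s)]
  6: ∅  [STUCK]
  7: d→2  d→6  [2 exit(s)]
witness 2: c·d

Answer: DEADLOCK at state 2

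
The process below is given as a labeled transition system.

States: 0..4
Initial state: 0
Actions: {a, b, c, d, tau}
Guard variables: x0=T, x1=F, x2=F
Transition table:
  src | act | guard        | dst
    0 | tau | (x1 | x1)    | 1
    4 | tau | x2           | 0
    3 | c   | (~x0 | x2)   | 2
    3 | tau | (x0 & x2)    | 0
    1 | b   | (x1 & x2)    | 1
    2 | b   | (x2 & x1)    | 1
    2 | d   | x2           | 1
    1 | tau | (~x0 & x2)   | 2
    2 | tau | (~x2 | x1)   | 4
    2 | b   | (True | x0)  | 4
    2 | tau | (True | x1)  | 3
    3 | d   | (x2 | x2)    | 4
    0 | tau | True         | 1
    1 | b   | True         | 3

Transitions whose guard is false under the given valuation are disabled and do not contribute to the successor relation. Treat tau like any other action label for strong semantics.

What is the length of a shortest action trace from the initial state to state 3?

Answer: 2

Working:
Layered search for 3:
  depth 0: {0}
  depth 1: {1}
  depth 2: {3}
depth(3)=2, e.g. tau·b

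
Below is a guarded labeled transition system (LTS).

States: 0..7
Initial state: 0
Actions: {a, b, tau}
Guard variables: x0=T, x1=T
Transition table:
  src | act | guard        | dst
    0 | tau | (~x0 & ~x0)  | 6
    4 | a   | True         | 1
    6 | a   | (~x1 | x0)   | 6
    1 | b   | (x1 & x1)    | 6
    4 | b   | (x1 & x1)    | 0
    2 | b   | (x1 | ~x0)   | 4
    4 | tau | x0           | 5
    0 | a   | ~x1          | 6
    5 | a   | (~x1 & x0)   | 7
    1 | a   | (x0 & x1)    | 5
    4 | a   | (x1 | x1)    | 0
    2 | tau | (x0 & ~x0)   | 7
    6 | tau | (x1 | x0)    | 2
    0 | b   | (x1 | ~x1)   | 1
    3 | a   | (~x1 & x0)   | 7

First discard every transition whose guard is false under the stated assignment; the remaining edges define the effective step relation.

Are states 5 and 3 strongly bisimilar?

Answer: BISIMILAR

Analysis:
Refine partition for ~:
  π0 = {{0,1,2,3,4,5,6,7}}
  π1 = {{0,2},{1},{3,5,7},{4},{6}}
  π2 = {{0},{1},{2},{3,5,7},{4},{6}}
Fixed point at round 3; 6 class(es).
class of 5: {3,5,7}; class of 3: {3,5,7}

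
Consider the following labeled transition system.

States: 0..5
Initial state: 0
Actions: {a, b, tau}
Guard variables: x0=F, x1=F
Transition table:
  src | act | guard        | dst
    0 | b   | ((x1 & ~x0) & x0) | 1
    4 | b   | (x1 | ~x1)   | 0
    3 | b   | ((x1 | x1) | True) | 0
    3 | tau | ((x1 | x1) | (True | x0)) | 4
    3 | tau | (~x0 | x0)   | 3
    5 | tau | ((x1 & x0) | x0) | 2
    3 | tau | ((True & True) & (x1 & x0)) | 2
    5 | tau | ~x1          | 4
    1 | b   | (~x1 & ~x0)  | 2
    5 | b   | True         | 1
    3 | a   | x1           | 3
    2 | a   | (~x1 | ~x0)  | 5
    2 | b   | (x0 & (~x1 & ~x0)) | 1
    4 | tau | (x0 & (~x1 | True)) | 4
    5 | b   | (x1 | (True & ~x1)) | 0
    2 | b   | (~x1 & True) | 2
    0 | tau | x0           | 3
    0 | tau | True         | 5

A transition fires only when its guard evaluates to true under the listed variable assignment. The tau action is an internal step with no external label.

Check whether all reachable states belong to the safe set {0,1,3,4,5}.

Answer: INVARIANT VIOLATED at state 2

Trace:
Allowed set {0,1,3,4,5}
Reachable = {0,1,2,4,5}
  0: ok
  1: ok
  2: ✗ unsafe
  4: ok
  5: ok
witness against invariant: tau·b·b → 2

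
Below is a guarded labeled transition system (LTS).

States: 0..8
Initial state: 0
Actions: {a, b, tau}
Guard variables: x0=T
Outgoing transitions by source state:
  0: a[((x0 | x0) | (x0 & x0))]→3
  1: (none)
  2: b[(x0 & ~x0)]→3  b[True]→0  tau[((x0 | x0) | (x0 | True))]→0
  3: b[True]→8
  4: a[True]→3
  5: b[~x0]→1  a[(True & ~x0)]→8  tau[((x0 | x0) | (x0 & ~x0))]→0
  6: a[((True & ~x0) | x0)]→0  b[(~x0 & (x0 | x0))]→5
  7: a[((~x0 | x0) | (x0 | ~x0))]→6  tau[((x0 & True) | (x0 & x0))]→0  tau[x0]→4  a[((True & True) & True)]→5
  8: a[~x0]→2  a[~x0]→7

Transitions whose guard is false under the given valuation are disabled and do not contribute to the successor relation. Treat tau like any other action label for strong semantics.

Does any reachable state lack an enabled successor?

R = {0,3,8}
  0: a→3  [1 exit(s)]
  3: b→8  [1 exit(s)]
  8: ∅  [no exit]
witness 8: a·b

Answer: DEADLOCK at state 8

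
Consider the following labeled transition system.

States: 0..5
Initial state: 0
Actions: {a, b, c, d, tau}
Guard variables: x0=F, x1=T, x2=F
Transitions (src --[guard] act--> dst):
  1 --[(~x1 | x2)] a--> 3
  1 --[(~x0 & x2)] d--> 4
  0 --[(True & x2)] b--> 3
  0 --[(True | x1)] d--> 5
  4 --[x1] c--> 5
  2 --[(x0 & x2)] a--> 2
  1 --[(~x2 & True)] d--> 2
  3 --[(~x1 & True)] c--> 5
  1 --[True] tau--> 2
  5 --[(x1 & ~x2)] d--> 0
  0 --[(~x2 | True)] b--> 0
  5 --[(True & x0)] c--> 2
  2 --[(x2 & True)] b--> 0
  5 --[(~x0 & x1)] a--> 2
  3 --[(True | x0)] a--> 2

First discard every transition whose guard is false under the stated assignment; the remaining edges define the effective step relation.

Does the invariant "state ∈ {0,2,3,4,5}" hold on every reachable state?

Answer: INVARIANT HOLDS

Analysis:
Inv-set: {0,2,3,4,5}
Reach set: {0,2,5}
  0: safe
  2: safe
  5: safe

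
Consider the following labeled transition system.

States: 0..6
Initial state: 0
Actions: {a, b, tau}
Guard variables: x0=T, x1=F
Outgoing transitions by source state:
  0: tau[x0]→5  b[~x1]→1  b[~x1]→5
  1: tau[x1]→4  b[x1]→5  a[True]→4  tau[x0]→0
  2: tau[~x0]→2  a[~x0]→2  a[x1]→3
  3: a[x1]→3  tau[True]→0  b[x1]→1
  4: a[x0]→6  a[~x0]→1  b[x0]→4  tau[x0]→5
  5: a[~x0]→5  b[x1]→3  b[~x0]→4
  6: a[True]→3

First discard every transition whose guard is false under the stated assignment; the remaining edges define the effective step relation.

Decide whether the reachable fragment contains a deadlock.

R = {0,1,3,4,5,6}
  0: b→1  b→5  tau→5  [3 exit(s)]
  1: a→4  tau→0  [2 exit(s)]
  3: tau→0  [1 exit(s)]
  4: a→6  b→4  tau→5  [3 exit(s)]
  5: ∅  [deadlock]
  6: a→3  [1 exit(s)]
witness 5: tau

Answer: DEADLOCK at state 5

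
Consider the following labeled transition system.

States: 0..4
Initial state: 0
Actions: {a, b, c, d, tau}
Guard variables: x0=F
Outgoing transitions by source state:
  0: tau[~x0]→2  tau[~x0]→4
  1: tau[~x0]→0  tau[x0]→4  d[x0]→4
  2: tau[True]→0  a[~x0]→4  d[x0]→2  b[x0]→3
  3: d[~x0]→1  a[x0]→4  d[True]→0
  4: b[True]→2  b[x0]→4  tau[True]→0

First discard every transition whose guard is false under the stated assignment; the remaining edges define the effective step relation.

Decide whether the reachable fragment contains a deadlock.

Reachable = {0,2,4}
  0: tau→2  tau→4  [2 out]
  2: a→4  tau→0  [2 out]
  4: b→2  tau→0  [2 out]

Answer: DEADLOCK-FREE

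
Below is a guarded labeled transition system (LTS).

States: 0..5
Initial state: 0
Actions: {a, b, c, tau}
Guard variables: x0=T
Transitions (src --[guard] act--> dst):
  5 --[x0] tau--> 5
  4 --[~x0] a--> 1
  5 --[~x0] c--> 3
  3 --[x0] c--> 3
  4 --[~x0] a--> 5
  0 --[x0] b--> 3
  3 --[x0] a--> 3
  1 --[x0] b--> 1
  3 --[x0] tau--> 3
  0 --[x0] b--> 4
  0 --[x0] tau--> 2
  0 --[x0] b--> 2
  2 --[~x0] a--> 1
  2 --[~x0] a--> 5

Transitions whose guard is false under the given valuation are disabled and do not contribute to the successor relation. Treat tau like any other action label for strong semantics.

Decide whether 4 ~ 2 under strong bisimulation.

Answer: BISIMILAR

Analysis:
Refine partition for ~:
  π0 = {{0,1,2,3,4,5}}
  π1 = {{0},{1},{2,4},{3},{5}}
Fixed point at round 2; 5 class(es).
4∈{2,4}, 2∈{2,4}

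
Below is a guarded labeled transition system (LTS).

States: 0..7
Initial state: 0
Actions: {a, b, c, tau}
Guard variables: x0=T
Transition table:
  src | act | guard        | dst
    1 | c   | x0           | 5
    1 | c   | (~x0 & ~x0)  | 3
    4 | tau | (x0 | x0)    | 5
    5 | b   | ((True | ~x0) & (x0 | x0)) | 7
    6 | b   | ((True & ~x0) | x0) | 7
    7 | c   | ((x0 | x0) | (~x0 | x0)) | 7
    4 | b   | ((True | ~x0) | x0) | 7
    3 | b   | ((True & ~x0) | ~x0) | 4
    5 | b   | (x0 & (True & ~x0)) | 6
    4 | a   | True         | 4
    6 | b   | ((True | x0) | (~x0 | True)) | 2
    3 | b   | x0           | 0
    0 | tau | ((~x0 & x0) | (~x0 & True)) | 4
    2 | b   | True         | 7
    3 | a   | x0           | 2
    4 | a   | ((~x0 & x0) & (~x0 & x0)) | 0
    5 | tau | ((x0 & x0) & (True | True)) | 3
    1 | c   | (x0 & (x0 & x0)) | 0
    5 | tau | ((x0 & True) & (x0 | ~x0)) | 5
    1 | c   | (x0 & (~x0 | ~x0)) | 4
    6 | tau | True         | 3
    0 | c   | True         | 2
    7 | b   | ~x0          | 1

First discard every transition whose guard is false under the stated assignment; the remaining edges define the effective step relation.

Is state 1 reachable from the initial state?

16 transition(s) survive guard evaluation.
Layer 0: {0}
Layer 1: {2}  now seen {0,2}
Layer 2: {7}  now seen {0,2,7}
R = {0,2,7}

Answer: UNREACHABLE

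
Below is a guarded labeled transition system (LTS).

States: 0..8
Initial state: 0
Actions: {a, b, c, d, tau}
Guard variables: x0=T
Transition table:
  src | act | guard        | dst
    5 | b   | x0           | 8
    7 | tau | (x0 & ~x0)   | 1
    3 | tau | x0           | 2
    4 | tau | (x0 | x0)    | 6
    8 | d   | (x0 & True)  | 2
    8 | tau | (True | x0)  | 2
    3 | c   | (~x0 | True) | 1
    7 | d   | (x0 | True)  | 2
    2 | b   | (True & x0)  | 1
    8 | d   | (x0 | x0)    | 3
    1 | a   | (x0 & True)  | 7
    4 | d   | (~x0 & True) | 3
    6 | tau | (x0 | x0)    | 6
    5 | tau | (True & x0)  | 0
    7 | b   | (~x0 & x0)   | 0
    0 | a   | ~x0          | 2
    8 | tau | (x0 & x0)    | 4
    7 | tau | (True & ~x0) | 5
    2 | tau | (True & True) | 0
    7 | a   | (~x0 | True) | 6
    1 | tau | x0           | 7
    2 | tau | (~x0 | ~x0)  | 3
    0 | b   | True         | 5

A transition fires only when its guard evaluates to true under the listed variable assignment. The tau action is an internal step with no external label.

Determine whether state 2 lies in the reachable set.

Answer: REACHABLE

Working:
17 transition(s) survive guard evaluation.
depth 0: {0}
depth 1: {5}  total {0,5}
depth 2: {8}  total {0,5,8}
depth 3: {2,3,4}  total {0,2,3,4,5,8}
depth 4: {1,6}  total {0,1,2,3,4,5,6,8}
depth 5: {7}  total {0,1,2,3,4,5,6,7,8}
Reachable = {0,1,2,3,4,5,6,7,8}
Path to 2: b·b·d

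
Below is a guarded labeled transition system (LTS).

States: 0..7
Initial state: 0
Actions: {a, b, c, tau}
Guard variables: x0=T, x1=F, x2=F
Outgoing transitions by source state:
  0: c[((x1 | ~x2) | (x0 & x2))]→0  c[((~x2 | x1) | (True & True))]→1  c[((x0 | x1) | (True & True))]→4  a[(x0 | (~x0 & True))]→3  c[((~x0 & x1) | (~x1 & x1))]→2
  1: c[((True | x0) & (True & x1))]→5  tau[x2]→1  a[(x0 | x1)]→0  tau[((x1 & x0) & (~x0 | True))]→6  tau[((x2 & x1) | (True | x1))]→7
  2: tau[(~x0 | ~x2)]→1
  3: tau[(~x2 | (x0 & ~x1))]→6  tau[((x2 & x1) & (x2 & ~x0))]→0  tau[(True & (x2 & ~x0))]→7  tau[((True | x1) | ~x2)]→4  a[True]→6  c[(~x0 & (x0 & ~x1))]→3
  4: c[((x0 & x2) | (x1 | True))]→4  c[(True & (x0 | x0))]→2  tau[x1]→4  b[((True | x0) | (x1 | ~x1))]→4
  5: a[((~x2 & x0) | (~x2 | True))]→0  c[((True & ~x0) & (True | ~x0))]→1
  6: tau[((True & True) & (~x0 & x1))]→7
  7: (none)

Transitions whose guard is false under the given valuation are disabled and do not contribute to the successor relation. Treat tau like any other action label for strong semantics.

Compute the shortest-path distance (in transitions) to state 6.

BFS to 6:
  L0 = {0}
  L1 = {1,3,4}
  L2 = {2,6,7}
6 enters at depth 2; path a·a

Answer: 2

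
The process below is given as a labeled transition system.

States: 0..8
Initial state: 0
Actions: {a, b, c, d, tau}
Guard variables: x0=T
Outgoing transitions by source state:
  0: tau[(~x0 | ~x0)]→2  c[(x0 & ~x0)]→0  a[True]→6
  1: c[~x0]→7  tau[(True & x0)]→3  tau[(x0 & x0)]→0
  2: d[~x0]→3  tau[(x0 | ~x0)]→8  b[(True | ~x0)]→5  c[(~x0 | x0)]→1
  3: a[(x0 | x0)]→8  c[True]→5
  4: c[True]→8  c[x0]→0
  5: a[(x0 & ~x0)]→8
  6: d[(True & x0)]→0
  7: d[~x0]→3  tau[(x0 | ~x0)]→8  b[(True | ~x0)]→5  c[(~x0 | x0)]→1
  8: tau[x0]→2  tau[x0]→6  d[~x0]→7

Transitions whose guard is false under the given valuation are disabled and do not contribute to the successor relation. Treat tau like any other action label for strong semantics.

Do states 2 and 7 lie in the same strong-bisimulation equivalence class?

Compute ~ classes (split until stable):
  P[0] = {{0,1,2,3,4,5,6,7,8}}
  P[1] = {{0},{1,8},{2,7},{3},{4},{5},{6}}
  P[2] = {{0},{1},{2,7},{3},{4},{5},{6},{8}}
stable after 3 split(s): 8 block(s)
class of 2: {2,7}; class of 7: {2,7}

Answer: BISIMILAR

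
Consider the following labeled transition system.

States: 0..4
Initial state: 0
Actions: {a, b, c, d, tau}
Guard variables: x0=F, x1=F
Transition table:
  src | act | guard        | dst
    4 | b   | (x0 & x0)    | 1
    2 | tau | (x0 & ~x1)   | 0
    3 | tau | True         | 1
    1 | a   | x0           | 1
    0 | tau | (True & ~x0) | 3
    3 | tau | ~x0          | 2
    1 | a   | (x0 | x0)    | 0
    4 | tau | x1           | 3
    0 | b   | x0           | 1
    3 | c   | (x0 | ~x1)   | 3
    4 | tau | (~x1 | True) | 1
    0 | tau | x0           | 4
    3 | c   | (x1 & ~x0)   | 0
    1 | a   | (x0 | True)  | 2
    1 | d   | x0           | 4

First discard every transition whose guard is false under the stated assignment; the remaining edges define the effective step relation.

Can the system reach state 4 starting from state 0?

After dropping false guards: 6 live edges.
L0 = {0}
L1 = {3}  cumulative {0,3}
L2 = {1,2}  cumulative {0,1,2,3}
Reachable = {0,1,2,3}

Answer: UNREACHABLE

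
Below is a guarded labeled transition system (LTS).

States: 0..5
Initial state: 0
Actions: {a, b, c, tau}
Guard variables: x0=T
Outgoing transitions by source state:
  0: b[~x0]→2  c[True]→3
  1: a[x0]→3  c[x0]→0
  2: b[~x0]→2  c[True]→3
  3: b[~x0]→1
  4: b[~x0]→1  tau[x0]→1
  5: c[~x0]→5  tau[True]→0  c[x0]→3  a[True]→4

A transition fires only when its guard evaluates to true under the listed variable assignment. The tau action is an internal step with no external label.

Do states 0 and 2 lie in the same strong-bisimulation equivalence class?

Answer: BISIMILAR

Trace:
Compute ~ classes (split until stable):
  P[0] = {{0,1,2,3,4,5}}
  P[1] = {{0,2},{1},{3},{4},{5}}
stable after 2 split(s): 5 block(s)
class of 0: {0,2}; class of 2: {0,2}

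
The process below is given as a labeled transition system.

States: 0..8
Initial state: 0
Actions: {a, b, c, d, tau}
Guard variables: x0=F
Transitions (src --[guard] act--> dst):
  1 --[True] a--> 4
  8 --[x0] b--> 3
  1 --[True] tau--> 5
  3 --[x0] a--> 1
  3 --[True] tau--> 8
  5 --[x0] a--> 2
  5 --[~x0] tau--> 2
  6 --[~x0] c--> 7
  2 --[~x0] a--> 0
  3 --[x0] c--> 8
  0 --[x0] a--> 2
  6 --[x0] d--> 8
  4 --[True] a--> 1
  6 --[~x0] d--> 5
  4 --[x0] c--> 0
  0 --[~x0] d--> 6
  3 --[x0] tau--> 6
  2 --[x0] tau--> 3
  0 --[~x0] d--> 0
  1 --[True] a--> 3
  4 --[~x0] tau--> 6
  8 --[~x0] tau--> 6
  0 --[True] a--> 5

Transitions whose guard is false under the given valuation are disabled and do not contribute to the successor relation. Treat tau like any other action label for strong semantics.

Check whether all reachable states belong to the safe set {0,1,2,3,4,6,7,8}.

Answer: INVARIANT VIOLATED at state 5

Working:
Inv-set: {0,1,2,3,4,6,7,8}
Reachable = {0,2,5,6,7}
  0: ✓
  2: ✓
  5: VIOLATES
  6: ✓
  7: ✓
counterexample path to 5: a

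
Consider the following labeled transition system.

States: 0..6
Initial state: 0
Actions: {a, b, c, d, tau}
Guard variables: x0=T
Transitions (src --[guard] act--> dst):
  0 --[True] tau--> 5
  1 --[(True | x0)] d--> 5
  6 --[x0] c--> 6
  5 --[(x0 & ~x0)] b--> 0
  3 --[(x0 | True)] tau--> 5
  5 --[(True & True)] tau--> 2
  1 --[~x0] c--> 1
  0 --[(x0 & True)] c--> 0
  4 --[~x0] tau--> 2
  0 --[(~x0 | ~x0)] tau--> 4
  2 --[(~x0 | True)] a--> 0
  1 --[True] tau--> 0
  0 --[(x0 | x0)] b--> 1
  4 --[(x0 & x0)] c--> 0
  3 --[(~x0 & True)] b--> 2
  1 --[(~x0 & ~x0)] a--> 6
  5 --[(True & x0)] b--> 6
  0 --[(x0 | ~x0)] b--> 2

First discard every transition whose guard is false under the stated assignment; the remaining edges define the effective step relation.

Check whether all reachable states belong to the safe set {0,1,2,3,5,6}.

Answer: INVARIANT HOLDS

Analysis:
Inv-set: {0,1,2,3,5,6}
Reach set: {0,1,2,5,6}
  0: ✓
  1: ✓
  2: ✓
  5: ✓
  6: ✓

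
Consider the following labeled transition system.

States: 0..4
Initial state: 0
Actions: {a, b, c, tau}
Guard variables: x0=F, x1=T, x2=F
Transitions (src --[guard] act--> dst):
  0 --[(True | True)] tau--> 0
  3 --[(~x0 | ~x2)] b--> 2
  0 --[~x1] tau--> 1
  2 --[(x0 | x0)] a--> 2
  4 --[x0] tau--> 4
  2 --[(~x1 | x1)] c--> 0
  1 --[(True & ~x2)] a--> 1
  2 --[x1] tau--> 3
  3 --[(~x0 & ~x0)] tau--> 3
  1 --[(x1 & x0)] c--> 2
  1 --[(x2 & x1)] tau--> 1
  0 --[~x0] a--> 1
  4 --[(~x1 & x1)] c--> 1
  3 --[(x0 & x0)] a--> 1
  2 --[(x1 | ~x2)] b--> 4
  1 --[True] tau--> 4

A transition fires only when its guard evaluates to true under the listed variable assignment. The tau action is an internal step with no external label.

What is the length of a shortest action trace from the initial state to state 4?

Answer: 2

Working:
Layered search for 4:
  L0 = {0}
  L1 = {1}
  L2 = {4}
4 enters at depth 2; path a·tau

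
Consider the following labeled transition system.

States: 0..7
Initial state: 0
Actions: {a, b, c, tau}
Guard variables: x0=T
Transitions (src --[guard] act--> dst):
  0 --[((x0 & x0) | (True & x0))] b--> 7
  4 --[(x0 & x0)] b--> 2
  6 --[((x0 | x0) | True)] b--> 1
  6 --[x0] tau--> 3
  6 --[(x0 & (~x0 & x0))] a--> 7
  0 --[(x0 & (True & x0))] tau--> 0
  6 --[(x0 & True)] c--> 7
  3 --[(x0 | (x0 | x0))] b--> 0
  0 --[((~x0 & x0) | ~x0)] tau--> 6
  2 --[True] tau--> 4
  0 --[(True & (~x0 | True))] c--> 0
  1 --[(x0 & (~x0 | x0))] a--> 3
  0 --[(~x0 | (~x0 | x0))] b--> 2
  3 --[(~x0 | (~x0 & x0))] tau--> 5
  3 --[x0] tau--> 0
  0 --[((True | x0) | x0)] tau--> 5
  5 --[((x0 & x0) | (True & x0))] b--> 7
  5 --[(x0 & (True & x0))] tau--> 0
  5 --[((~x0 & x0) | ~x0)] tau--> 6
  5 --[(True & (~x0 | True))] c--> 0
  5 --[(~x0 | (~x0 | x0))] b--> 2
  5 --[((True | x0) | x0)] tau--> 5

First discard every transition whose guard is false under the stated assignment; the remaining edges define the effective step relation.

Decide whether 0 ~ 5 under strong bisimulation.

Compute ~ classes (split until stable):
  π0 = {{0,1,2,3,4,5,6,7}}
  π1 = {{0,5,6},{1},{2},{3},{4},{7}}
  π2 = {{0,5},{1},{2},{3},{4},{6},{7}}
Fixed point at round 3; 7 class(es).
[0]={0,5}  [5]={0,5}

Answer: BISIMILAR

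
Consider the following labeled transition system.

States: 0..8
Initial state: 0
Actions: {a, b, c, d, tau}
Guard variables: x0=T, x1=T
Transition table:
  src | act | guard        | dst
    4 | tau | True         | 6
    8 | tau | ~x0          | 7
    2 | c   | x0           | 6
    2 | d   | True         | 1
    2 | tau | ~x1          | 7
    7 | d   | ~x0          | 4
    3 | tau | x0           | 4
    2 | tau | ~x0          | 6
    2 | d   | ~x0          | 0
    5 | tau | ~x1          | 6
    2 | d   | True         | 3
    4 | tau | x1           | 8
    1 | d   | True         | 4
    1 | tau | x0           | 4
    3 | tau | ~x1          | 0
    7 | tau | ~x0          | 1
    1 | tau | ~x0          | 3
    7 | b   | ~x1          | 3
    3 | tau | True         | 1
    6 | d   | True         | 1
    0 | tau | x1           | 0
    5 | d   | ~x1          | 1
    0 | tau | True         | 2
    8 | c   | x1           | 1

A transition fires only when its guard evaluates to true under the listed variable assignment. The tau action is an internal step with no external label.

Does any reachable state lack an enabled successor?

Answer: DEADLOCK-FREE

Analysis:
Reach set: {0,1,2,3,4,6,8}
  0: tau→0  tau→2  [2 out]
  1: d→4  tau→4  [2 out]
  2: c→6  d→1  d→3  [3 out]
  3: tau→1  tau→4  [2 out]
  4: tau→6  tau→8  [2 out]
  6: d→1  [1 out]
  8: c→1  [1 out]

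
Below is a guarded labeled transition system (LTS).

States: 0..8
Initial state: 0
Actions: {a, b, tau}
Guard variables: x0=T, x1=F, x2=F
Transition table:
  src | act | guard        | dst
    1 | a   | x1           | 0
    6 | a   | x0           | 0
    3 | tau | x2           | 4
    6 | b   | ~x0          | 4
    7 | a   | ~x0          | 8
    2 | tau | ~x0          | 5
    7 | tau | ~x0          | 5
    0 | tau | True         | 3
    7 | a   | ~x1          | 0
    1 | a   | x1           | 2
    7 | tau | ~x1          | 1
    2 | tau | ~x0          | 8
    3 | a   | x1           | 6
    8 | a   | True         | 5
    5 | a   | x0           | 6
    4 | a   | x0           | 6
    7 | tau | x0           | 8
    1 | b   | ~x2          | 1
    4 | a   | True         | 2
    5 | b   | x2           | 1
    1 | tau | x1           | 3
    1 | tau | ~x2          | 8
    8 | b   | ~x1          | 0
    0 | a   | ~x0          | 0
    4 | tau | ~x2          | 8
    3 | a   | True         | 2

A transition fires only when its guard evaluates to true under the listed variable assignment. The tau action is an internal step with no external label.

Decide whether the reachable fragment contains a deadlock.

Answer: DEADLOCK at state 2

Trace:
Reachable = {0,2,3}
  0: tau→3  [1 exit(s)]
  2: ∅  [deadlock]
  3: a→2  [1 exit(s)]
Path to 2: tau·a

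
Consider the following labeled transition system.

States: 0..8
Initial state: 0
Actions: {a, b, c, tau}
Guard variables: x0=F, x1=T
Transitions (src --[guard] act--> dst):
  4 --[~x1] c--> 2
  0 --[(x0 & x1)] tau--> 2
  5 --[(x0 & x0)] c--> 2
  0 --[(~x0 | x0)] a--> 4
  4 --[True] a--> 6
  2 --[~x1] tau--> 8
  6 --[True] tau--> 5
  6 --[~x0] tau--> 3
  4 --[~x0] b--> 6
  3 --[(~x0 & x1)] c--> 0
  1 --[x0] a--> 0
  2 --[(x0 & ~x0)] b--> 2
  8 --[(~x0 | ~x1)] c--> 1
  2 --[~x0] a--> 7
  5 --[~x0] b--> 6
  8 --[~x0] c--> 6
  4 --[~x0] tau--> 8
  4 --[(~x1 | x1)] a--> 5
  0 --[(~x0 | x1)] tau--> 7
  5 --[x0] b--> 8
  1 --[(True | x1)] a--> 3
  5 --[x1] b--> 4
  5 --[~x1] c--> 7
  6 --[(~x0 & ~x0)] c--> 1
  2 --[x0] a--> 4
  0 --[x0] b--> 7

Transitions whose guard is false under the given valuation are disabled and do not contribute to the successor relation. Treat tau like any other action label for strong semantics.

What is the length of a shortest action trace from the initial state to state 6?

Layered search for 6:
  depth 0: {0}
  depth 1: {4,7}
  depth 2: {5,6,8}
6 enters at depth 2; path a·a

Answer: 2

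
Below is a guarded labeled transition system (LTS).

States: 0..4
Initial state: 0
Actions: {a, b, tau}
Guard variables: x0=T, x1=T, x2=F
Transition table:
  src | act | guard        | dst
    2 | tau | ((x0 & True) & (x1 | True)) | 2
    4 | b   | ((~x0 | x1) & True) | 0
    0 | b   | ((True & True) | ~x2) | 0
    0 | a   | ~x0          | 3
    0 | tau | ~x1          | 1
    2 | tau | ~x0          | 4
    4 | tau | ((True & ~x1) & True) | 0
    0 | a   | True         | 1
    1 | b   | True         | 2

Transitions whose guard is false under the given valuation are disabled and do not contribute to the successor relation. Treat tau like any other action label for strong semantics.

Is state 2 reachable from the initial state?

Answer: REACHABLE

Trace:
5 transition(s) survive guard evaluation.
L0 = {0}
L1 = {1}  total {0,1}
L2 = {2}  total {0,1,2}
Reach set: {0,1,2}
witness 2: a·b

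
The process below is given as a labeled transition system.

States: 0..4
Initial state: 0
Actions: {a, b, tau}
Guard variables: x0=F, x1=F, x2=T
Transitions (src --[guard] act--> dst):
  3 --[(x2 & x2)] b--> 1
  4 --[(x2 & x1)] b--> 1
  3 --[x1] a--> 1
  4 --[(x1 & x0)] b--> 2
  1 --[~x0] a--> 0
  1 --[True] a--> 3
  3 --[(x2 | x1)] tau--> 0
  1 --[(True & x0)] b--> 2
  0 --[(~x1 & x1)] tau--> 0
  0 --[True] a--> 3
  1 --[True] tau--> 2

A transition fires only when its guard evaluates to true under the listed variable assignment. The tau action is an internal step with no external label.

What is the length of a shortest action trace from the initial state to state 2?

Breadth-first toward 2:
  depth 0: {0}
  depth 1: {3}
  depth 2: {1}
  depth 3: {2}
2 enters at depth 3; path a·b·tau

Answer: 3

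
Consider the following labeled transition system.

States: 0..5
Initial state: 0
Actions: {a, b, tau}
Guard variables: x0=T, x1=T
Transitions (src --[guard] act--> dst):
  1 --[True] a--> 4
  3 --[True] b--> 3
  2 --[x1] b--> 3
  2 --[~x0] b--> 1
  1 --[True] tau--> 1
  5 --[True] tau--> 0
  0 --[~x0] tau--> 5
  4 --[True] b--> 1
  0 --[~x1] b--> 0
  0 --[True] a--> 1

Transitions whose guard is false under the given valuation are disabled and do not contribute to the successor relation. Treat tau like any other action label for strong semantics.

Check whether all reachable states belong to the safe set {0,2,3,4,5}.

Allowed set {0,2,3,4,5}
Reachable = {0,1,4}
  0: ok
  1: outside
  4: ok
reach 1 via a — violates

Answer: INVARIANT VIOLATED at state 1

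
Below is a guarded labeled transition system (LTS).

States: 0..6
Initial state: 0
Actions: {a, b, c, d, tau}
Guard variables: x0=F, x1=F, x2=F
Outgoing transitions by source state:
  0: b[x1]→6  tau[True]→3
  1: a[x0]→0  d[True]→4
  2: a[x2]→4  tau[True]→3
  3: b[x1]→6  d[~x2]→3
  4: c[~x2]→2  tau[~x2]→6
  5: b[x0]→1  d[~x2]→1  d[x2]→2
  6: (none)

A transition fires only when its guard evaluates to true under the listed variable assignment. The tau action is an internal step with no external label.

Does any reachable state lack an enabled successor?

Reachable = {0,3}
  0: tau→3  [deg 1]
  3: d→3  [deg 1]

Answer: DEADLOCK-FREE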